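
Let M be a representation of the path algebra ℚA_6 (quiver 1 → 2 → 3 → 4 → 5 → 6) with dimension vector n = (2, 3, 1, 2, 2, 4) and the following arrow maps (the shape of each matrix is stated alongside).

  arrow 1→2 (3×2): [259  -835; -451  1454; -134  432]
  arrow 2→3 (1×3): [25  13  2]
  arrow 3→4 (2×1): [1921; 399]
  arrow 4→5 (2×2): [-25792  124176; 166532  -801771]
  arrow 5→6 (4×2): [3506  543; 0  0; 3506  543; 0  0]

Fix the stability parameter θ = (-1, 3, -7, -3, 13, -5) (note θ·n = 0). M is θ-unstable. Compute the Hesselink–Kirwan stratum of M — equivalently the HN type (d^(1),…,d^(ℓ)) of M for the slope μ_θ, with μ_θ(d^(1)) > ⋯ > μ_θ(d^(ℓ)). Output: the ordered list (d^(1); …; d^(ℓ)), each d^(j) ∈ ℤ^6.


Via rank(M_{q-1}∘⋯∘M_p): M ≅ I[1,2], I[1,6], I[2,2], I[4,4], I[5,5], I[6,6]^3.
μ_θ-semistable layers: μ^(1)=13; μ^(2)=4; μ^(3)=3; μ^(4)=-1; μ^(5)=-2; μ^(6)=-3; μ^(7)=-5

((0, 0, 0, 0, 1, 0); (0, 0, 0, 0, 1, 1); (0, 2, 0, 0, 0, 0); (1, 0, 0, 0, 0, 0); (1, 1, 1, 1, 0, 0); (0, 0, 0, 1, 0, 0); (0, 0, 0, 0, 0, 3))


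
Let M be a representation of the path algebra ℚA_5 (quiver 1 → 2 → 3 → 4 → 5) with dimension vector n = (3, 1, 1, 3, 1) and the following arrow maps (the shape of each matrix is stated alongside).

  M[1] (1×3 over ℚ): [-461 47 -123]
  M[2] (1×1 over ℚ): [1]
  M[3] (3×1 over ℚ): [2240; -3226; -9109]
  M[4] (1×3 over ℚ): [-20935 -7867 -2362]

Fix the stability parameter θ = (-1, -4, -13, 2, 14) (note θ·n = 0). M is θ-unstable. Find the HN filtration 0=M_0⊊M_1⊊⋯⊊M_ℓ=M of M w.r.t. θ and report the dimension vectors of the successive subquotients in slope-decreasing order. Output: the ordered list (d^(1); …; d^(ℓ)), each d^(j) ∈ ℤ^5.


Interval decomposition of M: I[1,1]^2, I[1,4], I[4,4], I[4,5].
HN type (ℓ=4): μ^(1)=14; μ^(2)=2; μ^(3)=-1; μ^(4)=-6

((0, 0, 0, 0, 1); (0, 0, 0, 3, 0); (2, 0, 0, 0, 0); (1, 1, 1, 0, 0))


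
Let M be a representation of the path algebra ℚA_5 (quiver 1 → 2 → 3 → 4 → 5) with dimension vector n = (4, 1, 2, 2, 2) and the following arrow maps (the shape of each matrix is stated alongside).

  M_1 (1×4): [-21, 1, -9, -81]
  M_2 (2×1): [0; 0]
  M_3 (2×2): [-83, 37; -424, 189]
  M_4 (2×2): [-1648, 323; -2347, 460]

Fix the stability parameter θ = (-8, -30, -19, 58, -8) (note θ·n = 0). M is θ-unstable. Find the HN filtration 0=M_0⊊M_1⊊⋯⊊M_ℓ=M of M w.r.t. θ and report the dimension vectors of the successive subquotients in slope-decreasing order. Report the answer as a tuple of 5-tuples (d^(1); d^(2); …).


Barcode: M ≅ I[1,1]^3, I[1,2], I[3,5]^2. HN layers by μ_θ (3 steps, strictly decreasing):
  μ^(1)=25; μ^(2)=-8; μ^(3)=-19

((0, 0, 0, 2, 2); (3, 0, 0, 0, 0); (1, 1, 2, 0, 0))


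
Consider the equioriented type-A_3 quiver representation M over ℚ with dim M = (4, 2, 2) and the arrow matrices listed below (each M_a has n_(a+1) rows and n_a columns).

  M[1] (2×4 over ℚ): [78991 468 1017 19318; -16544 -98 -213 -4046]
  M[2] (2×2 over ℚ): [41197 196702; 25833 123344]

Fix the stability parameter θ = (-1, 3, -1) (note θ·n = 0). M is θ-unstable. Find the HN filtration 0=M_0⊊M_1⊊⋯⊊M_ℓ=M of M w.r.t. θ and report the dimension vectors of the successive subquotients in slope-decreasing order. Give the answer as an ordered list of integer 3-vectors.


Barcode: M ≅ I[1,1]^2, I[1,3]^2. HN layers by μ_θ (2 steps, strictly decreasing):
  μ^(1)=1; μ^(2)=-1

((0, 2, 2); (4, 0, 0))


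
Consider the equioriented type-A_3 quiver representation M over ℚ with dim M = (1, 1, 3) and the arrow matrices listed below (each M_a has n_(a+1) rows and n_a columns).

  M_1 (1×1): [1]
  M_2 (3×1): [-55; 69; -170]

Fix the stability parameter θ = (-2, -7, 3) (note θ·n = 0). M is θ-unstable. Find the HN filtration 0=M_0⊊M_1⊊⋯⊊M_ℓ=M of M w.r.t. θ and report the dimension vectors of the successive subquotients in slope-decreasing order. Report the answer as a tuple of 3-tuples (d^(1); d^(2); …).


Via rank(M_{q-1}∘⋯∘M_p): M ≅ I[1,3], I[3,3]^2.
μ_θ-semistable layers: μ^(1)=3; μ^(2)=-9/2

((0, 0, 3); (1, 1, 0))


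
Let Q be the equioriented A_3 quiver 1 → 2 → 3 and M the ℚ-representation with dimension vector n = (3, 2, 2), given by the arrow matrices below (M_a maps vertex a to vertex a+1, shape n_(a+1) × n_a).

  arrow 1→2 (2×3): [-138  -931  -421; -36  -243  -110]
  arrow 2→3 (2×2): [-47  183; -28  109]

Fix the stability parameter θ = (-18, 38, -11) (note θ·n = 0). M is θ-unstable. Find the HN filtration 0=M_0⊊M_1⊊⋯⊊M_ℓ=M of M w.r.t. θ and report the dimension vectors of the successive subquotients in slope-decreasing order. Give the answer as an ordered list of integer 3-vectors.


Barcode: M ≅ I[1,1], I[1,3]^2. HN layers by μ_θ (2 steps, strictly decreasing):
  μ^(1)=27/2; μ^(2)=-18

((0, 2, 2); (3, 0, 0))


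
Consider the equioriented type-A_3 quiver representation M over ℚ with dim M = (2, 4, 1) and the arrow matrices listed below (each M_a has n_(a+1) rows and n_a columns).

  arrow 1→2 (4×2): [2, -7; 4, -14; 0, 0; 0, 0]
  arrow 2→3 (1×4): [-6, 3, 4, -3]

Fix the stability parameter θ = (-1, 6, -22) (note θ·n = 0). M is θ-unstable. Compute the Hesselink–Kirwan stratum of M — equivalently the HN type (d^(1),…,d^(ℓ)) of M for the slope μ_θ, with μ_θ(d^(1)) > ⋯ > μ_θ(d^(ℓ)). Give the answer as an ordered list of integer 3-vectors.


Interval decomposition of M: I[1,1], I[1,2], I[2,2]^2, I[2,3].
HN type (ℓ=3): μ^(1)=6; μ^(2)=-1; μ^(3)=-8

((0, 3, 0); (2, 0, 0); (0, 1, 1))


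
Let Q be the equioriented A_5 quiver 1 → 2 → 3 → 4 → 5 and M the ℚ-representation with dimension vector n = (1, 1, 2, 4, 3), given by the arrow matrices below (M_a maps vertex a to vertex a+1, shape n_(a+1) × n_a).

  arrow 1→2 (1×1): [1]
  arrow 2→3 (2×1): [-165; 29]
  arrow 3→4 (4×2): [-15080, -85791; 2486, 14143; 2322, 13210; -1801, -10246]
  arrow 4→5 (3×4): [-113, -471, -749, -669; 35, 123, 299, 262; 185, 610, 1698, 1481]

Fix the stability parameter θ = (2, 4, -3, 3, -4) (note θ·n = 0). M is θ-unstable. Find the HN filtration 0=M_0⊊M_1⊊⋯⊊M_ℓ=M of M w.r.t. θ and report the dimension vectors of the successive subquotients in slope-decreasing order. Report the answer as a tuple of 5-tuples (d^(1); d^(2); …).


Via rank(M_{q-1}∘⋯∘M_p): M ≅ I[1,5], I[3,5], I[4,4], I[4,5].
μ_θ-semistable layers: μ^(1)=3; μ^(2)=2/5; μ^(3)=-1/2; μ^(4)=-3

((0, 0, 0, 1, 0); (1, 1, 1, 1, 1); (0, 0, 0, 2, 2); (0, 0, 1, 0, 0))


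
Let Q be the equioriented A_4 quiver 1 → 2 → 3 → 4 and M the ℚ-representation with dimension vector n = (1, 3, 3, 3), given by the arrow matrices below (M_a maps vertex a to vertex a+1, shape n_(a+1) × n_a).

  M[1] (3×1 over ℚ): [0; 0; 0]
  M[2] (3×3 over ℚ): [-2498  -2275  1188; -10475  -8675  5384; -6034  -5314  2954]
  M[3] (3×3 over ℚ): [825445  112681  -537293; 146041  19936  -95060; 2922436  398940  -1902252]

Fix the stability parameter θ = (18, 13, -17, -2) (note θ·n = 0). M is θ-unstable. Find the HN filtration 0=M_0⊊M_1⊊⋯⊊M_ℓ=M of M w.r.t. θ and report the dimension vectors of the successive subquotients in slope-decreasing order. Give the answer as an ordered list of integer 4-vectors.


Barcode: M ≅ I[1,1], I[2,3], I[2,4]^2, I[4,4]. HN layers by μ_θ (2 steps, strictly decreasing):
  μ^(1)=18; μ^(2)=-2

((1, 0, 0, 0); (0, 3, 3, 3))


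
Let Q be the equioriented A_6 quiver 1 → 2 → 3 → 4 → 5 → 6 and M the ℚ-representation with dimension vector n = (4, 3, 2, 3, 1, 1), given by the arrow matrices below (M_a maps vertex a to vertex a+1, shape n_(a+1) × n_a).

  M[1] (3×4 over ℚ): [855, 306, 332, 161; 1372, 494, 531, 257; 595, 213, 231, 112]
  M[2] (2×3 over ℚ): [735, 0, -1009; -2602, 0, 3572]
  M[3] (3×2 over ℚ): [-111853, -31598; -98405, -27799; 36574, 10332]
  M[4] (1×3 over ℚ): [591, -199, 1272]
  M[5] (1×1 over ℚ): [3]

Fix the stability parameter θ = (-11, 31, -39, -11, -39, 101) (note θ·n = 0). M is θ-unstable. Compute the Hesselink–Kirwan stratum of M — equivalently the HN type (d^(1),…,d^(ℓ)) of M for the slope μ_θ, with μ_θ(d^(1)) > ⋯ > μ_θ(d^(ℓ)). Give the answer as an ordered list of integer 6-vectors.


Barcode: M ≅ I[1,1], I[1,2], I[1,4], I[1,6], I[4,4]. HN layers by μ_θ (5 steps, strictly decreasing):
  μ^(1)=101; μ^(2)=31; μ^(3)=-19/3; μ^(4)=-11; μ^(5)=-69/5

((0, 0, 0, 0, 0, 1); (0, 1, 0, 0, 0, 0); (0, 1, 1, 1, 0, 0); (3, 0, 0, 1, 0, 0); (1, 1, 1, 1, 1, 0))


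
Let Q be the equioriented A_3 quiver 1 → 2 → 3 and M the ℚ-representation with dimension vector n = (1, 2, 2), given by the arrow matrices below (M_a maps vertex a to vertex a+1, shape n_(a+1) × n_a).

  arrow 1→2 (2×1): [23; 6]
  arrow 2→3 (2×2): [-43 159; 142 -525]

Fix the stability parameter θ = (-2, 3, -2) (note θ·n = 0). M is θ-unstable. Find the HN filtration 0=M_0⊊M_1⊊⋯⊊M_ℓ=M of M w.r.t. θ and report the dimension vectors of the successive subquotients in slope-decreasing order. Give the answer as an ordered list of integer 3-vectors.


Via rank(M_{q-1}∘⋯∘M_p): M ≅ I[1,3], I[2,3].
μ_θ-semistable layers: μ^(1)=1/2; μ^(2)=-2

((0, 2, 2); (1, 0, 0))


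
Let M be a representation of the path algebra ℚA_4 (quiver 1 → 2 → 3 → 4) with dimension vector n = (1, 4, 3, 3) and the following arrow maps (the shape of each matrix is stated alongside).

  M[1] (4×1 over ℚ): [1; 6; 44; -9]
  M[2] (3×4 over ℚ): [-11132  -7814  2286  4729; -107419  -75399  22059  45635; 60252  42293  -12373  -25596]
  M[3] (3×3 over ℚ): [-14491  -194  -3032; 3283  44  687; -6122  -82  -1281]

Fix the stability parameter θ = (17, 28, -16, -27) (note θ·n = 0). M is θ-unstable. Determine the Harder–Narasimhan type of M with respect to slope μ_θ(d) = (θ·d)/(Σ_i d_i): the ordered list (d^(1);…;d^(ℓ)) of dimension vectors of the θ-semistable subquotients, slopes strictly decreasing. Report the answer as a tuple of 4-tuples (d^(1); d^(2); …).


Via rank(M_{q-1}∘⋯∘M_p): M ≅ I[1,4], I[2,2], I[2,3], I[2,4], I[4,4].
μ_θ-semistable layers: μ^(1)=28; μ^(2)=6; μ^(3)=1/2; μ^(4)=-5; μ^(5)=-27

((0, 1, 0, 0); (0, 1, 1, 0); (1, 1, 1, 1); (0, 1, 1, 1); (0, 0, 0, 1))


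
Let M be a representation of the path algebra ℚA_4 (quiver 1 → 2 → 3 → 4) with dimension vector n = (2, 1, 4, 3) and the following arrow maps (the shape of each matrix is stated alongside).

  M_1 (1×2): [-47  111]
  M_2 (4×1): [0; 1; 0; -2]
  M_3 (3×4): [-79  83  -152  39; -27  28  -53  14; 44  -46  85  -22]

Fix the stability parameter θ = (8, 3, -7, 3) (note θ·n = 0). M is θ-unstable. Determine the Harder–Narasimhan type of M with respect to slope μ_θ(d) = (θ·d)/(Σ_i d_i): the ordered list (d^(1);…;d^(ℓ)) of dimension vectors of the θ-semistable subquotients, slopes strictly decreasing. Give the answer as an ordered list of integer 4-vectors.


Barcode: M ≅ I[1,1], I[1,4], I[3,3], I[3,4]^2. HN layers by μ_θ (4 steps, strictly decreasing):
  μ^(1)=8; μ^(2)=3; μ^(3)=4/3; μ^(4)=-7

((1, 0, 0, 0); (0, 0, 0, 3); (1, 1, 1, 0); (0, 0, 3, 0))


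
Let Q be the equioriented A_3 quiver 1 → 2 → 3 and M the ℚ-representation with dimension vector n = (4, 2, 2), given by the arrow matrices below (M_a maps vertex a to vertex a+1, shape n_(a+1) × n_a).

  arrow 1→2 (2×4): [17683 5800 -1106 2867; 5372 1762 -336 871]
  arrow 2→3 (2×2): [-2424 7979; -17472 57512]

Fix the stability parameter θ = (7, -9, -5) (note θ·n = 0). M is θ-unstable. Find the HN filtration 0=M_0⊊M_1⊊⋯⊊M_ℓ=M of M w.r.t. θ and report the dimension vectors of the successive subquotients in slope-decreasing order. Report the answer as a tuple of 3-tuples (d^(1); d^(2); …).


Barcode: M ≅ I[1,1]^2, I[1,2], I[1,3], I[3,3]. HN layers by μ_θ (4 steps, strictly decreasing):
  μ^(1)=7; μ^(2)=-1; μ^(3)=-7/3; μ^(4)=-5

((2, 0, 0); (1, 1, 0); (1, 1, 1); (0, 0, 1))


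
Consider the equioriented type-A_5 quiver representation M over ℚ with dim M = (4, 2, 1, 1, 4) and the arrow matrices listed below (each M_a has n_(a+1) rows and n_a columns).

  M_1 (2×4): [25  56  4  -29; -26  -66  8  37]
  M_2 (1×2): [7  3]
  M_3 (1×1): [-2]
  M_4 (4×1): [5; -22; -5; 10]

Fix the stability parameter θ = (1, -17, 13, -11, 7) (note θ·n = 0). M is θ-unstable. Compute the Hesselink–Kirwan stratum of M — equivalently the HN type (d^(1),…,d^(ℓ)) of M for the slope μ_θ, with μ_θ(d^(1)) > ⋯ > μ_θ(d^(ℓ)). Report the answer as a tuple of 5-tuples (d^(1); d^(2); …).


Via rank(M_{q-1}∘⋯∘M_p): M ≅ I[1,1]^2, I[1,2], I[1,5], I[5,5]^3.
μ_θ-semistable layers: μ^(1)=7; μ^(2)=1; μ^(3)=-8

((0, 0, 0, 0, 4); (2, 0, 1, 1, 0); (2, 2, 0, 0, 0))


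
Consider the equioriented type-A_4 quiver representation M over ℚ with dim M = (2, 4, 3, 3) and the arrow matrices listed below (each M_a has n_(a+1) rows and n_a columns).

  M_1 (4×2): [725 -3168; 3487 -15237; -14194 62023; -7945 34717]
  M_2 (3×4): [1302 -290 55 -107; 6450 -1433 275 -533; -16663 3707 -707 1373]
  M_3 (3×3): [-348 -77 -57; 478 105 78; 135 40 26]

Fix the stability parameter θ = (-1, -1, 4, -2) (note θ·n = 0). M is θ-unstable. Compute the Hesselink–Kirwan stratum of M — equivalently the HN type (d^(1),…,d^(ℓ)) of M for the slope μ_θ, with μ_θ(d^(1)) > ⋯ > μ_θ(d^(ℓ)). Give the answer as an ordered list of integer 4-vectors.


Barcode: M ≅ I[1,4]^2, I[2,2], I[2,4]. HN layers by μ_θ (2 steps, strictly decreasing):
  μ^(1)=1; μ^(2)=-1

((0, 0, 3, 3); (2, 4, 0, 0))


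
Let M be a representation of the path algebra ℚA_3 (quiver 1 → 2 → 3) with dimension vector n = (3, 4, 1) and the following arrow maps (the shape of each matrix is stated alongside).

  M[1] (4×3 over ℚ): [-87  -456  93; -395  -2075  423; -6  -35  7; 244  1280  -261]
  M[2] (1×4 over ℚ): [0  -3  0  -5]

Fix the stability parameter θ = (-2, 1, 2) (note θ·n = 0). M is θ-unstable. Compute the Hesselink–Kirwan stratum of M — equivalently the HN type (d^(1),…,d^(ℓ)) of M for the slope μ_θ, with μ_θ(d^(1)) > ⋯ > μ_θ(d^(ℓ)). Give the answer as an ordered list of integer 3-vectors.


Via rank(M_{q-1}∘⋯∘M_p): M ≅ I[1,2]^2, I[1,3], I[2,2].
μ_θ-semistable layers: μ^(1)=2; μ^(2)=1; μ^(3)=-2

((0, 0, 1); (0, 4, 0); (3, 0, 0))


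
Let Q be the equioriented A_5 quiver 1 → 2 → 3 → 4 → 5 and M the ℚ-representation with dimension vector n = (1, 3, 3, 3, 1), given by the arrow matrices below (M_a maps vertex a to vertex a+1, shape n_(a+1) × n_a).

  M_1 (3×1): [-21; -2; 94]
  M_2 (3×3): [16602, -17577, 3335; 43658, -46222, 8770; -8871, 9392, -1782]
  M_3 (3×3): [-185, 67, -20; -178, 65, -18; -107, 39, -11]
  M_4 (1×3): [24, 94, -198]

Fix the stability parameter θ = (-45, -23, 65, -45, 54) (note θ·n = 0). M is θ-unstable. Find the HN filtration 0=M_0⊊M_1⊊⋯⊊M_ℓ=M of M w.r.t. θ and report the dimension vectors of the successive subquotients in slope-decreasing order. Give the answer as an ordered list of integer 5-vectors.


Interval decomposition of M: I[1,5], I[2,4]^2.
HN type (ℓ=4): μ^(1)=54; μ^(2)=10; μ^(3)=-23; μ^(4)=-45

((0, 0, 0, 0, 1); (0, 0, 3, 3, 0); (0, 3, 0, 0, 0); (1, 0, 0, 0, 0))


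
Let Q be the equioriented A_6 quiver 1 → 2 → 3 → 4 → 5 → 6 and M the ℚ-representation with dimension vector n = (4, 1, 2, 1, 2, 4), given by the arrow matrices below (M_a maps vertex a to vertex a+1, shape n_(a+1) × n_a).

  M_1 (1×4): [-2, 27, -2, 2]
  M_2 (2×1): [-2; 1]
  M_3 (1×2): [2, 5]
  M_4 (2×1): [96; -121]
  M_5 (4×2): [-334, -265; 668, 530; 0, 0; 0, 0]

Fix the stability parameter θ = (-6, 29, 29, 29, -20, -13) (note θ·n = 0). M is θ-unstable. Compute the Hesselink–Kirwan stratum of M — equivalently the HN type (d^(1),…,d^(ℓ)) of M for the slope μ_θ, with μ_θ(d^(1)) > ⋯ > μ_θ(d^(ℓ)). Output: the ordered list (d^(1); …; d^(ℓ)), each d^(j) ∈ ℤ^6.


Interval decomposition of M: I[1,1]^3, I[1,6], I[3,3], I[5,5], I[6,6]^3.
HN type (ℓ=5): μ^(1)=29; μ^(2)=54/5; μ^(3)=-6; μ^(4)=-13; μ^(5)=-20

((0, 0, 1, 0, 0, 0); (0, 1, 1, 1, 1, 1); (4, 0, 0, 0, 0, 0); (0, 0, 0, 0, 0, 3); (0, 0, 0, 0, 1, 0))


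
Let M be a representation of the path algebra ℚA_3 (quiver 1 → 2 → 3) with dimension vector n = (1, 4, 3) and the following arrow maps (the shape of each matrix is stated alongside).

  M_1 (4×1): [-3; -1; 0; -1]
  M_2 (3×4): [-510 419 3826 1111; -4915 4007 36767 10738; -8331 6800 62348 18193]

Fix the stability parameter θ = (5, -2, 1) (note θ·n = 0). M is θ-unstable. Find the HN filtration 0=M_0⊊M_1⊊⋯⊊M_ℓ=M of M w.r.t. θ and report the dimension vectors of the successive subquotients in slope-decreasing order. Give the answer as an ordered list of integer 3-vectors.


Interval decomposition of M: I[1,2], I[2,3]^3.
HN type (ℓ=3): μ^(1)=3/2; μ^(2)=1; μ^(3)=-2

((1, 1, 0); (0, 0, 3); (0, 3, 0))


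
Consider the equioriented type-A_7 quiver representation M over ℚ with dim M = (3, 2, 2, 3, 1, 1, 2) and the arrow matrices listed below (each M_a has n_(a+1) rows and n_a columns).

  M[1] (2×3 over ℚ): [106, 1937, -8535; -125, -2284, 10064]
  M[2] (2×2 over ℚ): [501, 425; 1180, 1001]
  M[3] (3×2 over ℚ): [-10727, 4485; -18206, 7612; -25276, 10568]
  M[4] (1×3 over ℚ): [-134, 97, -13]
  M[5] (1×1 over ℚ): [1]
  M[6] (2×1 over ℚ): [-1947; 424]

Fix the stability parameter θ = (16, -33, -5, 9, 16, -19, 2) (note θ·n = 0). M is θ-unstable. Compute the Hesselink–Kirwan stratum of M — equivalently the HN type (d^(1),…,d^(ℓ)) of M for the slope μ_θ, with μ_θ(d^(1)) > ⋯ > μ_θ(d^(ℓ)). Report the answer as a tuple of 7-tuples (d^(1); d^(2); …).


Via rank(M_{q-1}∘⋯∘M_p): M ≅ I[1,1], I[1,4], I[1,7], I[4,4], I[7,7].
μ_θ-semistable layers: μ^(1)=16; μ^(2)=9; μ^(3)=2; μ^(4)=-5; μ^(5)=-17/2

((1, 0, 0, 0, 0, 0, 0); (0, 0, 0, 2, 0, 0, 0); (0, 0, 0, 1, 1, 1, 2); (0, 0, 2, 0, 0, 0, 0); (2, 2, 0, 0, 0, 0, 0))


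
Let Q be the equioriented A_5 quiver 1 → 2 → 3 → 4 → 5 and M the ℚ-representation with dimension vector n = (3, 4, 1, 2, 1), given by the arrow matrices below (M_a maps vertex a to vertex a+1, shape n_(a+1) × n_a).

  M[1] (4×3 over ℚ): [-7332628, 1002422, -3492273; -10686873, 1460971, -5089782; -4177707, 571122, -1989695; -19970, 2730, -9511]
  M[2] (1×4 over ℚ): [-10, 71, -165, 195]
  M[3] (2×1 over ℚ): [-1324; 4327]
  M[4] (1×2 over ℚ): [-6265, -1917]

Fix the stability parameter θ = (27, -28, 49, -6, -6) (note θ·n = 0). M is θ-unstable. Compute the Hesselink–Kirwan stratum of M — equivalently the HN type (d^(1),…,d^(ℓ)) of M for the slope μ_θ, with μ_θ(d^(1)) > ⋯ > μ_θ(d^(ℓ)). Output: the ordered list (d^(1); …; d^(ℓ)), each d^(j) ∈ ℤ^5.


Interval decomposition of M: I[1,2]^2, I[1,5], I[2,2], I[4,4].
HN type (ℓ=4): μ^(1)=37/3; μ^(2)=-1/2; μ^(3)=-6; μ^(4)=-28

((0, 0, 1, 1, 1); (3, 3, 0, 0, 0); (0, 0, 0, 1, 0); (0, 1, 0, 0, 0))


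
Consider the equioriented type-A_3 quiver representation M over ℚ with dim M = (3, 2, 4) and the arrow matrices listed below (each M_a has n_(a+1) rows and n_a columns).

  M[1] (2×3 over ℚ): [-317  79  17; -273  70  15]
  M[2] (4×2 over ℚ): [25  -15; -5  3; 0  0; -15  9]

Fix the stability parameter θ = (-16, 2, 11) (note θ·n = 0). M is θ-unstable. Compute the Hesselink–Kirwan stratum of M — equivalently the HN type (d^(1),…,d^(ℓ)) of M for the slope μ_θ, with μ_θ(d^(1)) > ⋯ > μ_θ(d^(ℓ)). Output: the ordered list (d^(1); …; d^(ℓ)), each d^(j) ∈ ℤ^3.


Via rank(M_{q-1}∘⋯∘M_p): M ≅ I[1,1], I[1,2], I[1,3], I[3,3]^3.
μ_θ-semistable layers: μ^(1)=11; μ^(2)=2; μ^(3)=-16

((0, 0, 4); (0, 2, 0); (3, 0, 0))


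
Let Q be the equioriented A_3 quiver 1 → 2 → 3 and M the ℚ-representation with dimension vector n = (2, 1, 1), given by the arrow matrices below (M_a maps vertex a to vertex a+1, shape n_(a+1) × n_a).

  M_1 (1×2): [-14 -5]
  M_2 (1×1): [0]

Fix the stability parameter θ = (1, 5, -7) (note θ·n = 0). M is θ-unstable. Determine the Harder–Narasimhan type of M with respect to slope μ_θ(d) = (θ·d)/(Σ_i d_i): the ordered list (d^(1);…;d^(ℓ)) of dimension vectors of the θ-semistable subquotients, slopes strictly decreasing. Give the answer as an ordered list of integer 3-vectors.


Interval decomposition of M: I[1,1], I[1,2], I[3,3].
HN type (ℓ=3): μ^(1)=5; μ^(2)=1; μ^(3)=-7

((0, 1, 0); (2, 0, 0); (0, 0, 1))


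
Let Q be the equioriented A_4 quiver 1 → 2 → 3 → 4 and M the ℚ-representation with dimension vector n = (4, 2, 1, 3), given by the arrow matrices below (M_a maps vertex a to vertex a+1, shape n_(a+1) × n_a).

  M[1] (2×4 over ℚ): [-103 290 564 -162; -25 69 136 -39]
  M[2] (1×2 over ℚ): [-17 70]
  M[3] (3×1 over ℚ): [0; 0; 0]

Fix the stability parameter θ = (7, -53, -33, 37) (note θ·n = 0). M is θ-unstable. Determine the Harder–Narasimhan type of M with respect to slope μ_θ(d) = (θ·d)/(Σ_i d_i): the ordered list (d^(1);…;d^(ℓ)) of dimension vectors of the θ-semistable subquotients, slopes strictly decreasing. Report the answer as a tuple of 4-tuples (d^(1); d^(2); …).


Interval decomposition of M: I[1,1]^2, I[1,2], I[1,3], I[4,4]^3.
HN type (ℓ=4): μ^(1)=37; μ^(2)=7; μ^(3)=-23; μ^(4)=-79/3

((0, 0, 0, 3); (2, 0, 0, 0); (1, 1, 0, 0); (1, 1, 1, 0))


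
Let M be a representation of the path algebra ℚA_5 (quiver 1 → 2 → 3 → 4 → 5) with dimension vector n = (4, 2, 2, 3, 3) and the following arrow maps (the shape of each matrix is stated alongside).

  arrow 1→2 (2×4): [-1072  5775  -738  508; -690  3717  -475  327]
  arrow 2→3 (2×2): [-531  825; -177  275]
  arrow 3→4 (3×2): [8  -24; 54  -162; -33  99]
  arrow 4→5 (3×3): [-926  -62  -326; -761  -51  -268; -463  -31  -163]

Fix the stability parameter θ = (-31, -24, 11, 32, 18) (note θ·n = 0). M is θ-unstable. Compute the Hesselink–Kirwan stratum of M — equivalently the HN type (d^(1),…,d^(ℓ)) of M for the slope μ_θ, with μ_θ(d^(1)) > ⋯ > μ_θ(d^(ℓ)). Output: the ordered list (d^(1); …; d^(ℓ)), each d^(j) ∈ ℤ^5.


Via rank(M_{q-1}∘⋯∘M_p): M ≅ I[1,1]^2, I[1,2], I[1,3], I[3,5], I[4,4], I[4,5], I[5,5].
μ_θ-semistable layers: μ^(1)=32; μ^(2)=25; μ^(3)=18; μ^(4)=11; μ^(5)=-24; μ^(6)=-31

((0, 0, 0, 1, 0); (0, 0, 0, 2, 2); (0, 0, 0, 0, 1); (0, 0, 2, 0, 0); (0, 2, 0, 0, 0); (4, 0, 0, 0, 0))


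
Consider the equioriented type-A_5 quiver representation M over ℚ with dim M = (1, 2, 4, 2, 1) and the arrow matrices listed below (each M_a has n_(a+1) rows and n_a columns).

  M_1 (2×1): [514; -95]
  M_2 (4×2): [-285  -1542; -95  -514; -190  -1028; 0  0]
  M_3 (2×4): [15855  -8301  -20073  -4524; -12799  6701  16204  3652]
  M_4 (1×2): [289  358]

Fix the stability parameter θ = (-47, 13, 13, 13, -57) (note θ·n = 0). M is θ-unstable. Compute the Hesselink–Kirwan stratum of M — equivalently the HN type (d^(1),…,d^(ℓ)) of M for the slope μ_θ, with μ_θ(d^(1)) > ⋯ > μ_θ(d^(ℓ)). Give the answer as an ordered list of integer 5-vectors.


Via rank(M_{q-1}∘⋯∘M_p): M ≅ I[1,2], I[2,5], I[3,3]^2, I[3,4].
μ_θ-semistable layers: μ^(1)=13; μ^(2)=-9/2; μ^(3)=-47

((0, 1, 3, 1, 0); (0, 1, 1, 1, 1); (1, 0, 0, 0, 0))


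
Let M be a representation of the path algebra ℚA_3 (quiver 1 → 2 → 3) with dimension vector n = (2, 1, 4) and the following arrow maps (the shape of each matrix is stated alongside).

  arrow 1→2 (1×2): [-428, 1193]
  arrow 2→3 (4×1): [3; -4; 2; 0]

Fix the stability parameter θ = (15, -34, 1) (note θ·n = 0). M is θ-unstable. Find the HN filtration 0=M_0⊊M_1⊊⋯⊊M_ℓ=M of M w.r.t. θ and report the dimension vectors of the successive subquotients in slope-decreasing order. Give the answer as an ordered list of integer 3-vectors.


Via rank(M_{q-1}∘⋯∘M_p): M ≅ I[1,1], I[1,3], I[3,3]^3.
μ_θ-semistable layers: μ^(1)=15; μ^(2)=1; μ^(3)=-19/2

((1, 0, 0); (0, 0, 4); (1, 1, 0))


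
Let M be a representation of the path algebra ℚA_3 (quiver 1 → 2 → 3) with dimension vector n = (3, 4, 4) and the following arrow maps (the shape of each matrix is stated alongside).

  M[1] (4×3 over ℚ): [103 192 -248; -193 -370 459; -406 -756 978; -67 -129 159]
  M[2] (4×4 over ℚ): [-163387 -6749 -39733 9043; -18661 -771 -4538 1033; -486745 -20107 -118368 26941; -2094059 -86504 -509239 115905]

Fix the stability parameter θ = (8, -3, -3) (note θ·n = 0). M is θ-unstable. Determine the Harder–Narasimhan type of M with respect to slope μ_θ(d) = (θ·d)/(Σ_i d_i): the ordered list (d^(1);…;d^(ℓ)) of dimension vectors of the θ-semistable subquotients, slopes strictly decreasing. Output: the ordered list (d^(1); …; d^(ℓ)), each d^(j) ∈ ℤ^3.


Interval decomposition of M: I[1,2], I[1,3]^2, I[2,3], I[3,3].
HN type (ℓ=3): μ^(1)=5/2; μ^(2)=2/3; μ^(3)=-3

((1, 1, 0); (2, 2, 2); (0, 1, 2))


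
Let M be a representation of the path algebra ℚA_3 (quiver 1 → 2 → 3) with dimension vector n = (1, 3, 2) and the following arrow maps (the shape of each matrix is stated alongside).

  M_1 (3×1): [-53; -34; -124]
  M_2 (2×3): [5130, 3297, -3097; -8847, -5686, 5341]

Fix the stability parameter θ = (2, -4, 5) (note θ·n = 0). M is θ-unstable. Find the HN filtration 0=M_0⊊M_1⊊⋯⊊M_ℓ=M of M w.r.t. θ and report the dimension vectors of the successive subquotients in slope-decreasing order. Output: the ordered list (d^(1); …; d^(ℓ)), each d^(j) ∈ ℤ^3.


Interval decomposition of M: I[1,3], I[2,2], I[2,3].
HN type (ℓ=3): μ^(1)=5; μ^(2)=-1; μ^(3)=-4

((0, 0, 2); (1, 1, 0); (0, 2, 0))


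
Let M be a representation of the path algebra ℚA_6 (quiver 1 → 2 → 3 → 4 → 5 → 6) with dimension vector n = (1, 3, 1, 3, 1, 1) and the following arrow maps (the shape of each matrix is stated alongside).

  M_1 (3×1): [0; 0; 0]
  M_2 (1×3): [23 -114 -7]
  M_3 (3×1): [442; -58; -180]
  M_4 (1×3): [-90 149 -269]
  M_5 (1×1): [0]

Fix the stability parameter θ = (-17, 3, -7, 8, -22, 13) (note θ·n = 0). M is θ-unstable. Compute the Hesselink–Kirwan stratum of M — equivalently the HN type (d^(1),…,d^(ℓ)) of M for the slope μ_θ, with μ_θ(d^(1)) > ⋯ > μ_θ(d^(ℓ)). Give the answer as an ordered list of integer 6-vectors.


Barcode: M ≅ I[1,1], I[2,2]^2, I[2,5], I[4,4]^2, I[6,6]. HN layers by μ_θ (5 steps, strictly decreasing):
  μ^(1)=13; μ^(2)=8; μ^(3)=3; μ^(4)=-9/2; μ^(5)=-17

((0, 0, 0, 0, 0, 1); (0, 0, 0, 2, 0, 0); (0, 2, 0, 0, 0, 0); (0, 1, 1, 1, 1, 0); (1, 0, 0, 0, 0, 0))


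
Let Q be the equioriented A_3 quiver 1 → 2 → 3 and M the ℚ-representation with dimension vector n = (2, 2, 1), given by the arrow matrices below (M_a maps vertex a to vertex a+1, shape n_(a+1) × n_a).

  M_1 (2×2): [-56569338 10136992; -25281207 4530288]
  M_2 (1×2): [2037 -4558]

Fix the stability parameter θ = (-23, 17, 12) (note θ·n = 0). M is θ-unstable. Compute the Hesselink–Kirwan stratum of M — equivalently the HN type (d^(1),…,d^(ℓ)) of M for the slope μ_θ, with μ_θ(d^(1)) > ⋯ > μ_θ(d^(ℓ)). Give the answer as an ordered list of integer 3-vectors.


Barcode: M ≅ I[1,1], I[1,2], I[2,3]. HN layers by μ_θ (3 steps, strictly decreasing):
  μ^(1)=17; μ^(2)=29/2; μ^(3)=-23

((0, 1, 0); (0, 1, 1); (2, 0, 0))


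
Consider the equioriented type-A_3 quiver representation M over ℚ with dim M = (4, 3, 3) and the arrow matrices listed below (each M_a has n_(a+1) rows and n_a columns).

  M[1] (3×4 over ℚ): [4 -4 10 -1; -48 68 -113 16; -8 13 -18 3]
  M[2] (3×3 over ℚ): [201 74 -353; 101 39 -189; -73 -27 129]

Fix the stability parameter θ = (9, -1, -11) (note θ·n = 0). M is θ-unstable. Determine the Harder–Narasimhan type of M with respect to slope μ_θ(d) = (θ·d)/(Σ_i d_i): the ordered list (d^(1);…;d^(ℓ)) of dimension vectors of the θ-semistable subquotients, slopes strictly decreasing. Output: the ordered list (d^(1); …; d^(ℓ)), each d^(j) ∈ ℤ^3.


Via rank(M_{q-1}∘⋯∘M_p): M ≅ I[1,1], I[1,2], I[1,3]^2, I[3,3].
μ_θ-semistable layers: μ^(1)=9; μ^(2)=4; μ^(3)=-1; μ^(4)=-11

((1, 0, 0); (1, 1, 0); (2, 2, 2); (0, 0, 1))


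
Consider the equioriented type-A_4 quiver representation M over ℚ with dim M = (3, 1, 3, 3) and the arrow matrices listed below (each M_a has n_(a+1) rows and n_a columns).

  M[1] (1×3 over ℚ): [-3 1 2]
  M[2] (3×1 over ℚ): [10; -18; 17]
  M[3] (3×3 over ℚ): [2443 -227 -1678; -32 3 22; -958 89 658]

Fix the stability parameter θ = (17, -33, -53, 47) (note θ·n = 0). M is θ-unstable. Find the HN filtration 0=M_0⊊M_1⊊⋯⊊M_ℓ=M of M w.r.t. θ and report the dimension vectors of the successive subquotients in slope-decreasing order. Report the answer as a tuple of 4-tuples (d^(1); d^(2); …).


Via rank(M_{q-1}∘⋯∘M_p): M ≅ I[1,1]^2, I[1,4], I[3,3], I[3,4], I[4,4].
μ_θ-semistable layers: μ^(1)=47; μ^(2)=17; μ^(3)=-23; μ^(4)=-53

((0, 0, 0, 3); (2, 0, 0, 0); (1, 1, 1, 0); (0, 0, 2, 0))


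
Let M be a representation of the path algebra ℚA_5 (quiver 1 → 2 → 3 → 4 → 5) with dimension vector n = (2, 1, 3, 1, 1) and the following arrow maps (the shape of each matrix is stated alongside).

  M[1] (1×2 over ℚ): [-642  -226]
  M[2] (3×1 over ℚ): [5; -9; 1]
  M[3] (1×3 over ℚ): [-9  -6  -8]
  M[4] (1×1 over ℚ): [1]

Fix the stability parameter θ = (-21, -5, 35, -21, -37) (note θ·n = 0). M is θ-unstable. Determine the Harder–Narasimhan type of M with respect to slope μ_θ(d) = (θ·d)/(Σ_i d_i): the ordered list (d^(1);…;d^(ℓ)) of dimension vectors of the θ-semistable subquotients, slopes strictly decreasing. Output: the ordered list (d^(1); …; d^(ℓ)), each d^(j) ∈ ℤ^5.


Barcode: M ≅ I[1,1], I[1,5], I[3,3]^2. HN layers by μ_θ (3 steps, strictly decreasing):
  μ^(1)=35; μ^(2)=-7; μ^(3)=-21

((0, 0, 2, 0, 0); (0, 1, 1, 1, 1); (2, 0, 0, 0, 0))


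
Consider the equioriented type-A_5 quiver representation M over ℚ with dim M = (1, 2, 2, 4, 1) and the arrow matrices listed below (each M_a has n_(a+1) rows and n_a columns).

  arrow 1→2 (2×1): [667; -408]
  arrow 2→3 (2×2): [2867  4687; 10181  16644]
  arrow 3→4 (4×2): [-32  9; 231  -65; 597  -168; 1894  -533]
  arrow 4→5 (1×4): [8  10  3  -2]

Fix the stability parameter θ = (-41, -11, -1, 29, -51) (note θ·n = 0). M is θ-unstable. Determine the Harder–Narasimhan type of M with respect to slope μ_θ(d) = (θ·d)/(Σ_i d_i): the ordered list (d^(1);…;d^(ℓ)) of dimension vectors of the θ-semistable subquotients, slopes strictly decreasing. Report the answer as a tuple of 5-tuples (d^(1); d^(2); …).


Interval decomposition of M: I[1,5], I[2,4], I[4,4]^2.
HN type (ℓ=5): μ^(1)=29; μ^(2)=-1; μ^(3)=-23/3; μ^(4)=-11; μ^(5)=-41

((0, 0, 0, 3, 0); (0, 0, 1, 0, 0); (0, 0, 1, 1, 1); (0, 2, 0, 0, 0); (1, 0, 0, 0, 0))


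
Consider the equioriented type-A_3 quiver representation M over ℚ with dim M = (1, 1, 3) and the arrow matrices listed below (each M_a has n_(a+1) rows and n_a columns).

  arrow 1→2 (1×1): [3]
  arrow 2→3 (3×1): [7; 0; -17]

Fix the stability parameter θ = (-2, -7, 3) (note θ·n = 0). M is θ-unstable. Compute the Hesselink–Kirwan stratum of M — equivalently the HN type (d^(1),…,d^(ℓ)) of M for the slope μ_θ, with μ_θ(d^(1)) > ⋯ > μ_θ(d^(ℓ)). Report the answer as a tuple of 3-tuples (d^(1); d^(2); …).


Via rank(M_{q-1}∘⋯∘M_p): M ≅ I[1,3], I[3,3]^2.
μ_θ-semistable layers: μ^(1)=3; μ^(2)=-9/2

((0, 0, 3); (1, 1, 0))


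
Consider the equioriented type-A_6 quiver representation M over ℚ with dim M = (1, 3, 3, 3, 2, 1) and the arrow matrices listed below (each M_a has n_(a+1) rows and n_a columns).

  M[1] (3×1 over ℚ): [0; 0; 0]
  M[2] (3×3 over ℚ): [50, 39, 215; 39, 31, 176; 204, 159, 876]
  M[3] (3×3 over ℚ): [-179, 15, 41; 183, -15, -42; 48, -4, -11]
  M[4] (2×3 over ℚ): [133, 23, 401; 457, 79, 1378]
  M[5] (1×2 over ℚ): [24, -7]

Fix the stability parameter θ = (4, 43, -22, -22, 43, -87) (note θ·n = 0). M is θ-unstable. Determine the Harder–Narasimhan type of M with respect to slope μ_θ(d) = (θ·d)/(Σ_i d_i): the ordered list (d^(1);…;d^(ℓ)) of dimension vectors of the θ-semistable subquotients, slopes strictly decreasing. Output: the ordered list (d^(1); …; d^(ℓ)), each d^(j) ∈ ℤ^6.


Barcode: M ≅ I[1,1], I[2,3], I[2,5], I[2,6], I[4,4]. HN layers by μ_θ (6 steps, strictly decreasing):
  μ^(1)=43; μ^(2)=21/2; μ^(3)=4; μ^(4)=-1/3; μ^(5)=-9; μ^(6)=-22

((0, 0, 0, 0, 1, 0); (0, 1, 1, 0, 0, 0); (1, 0, 0, 0, 0, 0); (0, 1, 1, 1, 0, 0); (0, 1, 1, 1, 1, 1); (0, 0, 0, 1, 0, 0))


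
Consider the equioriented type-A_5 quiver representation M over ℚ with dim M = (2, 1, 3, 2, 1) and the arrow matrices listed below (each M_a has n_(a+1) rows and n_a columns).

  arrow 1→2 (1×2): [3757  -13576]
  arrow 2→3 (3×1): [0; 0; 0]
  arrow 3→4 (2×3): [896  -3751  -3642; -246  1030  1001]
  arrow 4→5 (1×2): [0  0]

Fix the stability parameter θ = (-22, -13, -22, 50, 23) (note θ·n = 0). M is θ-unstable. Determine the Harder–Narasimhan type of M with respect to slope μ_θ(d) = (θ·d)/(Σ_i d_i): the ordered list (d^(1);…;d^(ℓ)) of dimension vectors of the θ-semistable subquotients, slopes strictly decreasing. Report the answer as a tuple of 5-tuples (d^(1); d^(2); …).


Barcode: M ≅ I[1,1], I[1,2], I[3,3], I[3,4]^2, I[5,5]. HN layers by μ_θ (4 steps, strictly decreasing):
  μ^(1)=50; μ^(2)=23; μ^(3)=-13; μ^(4)=-22

((0, 0, 0, 2, 0); (0, 0, 0, 0, 1); (0, 1, 0, 0, 0); (2, 0, 3, 0, 0))


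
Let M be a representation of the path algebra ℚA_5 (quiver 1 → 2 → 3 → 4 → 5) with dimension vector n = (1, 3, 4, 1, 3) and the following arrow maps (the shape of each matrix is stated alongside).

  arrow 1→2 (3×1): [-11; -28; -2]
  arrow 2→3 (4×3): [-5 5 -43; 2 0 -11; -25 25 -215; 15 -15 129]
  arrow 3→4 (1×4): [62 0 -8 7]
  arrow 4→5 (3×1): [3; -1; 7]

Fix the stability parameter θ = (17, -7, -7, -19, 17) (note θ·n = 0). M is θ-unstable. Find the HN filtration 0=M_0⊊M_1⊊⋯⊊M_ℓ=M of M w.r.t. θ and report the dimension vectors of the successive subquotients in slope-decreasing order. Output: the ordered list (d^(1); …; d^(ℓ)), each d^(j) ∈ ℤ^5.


Interval decomposition of M: I[1,5], I[2,2], I[2,3], I[3,3]^2, I[5,5]^2.
HN type (ℓ=3): μ^(1)=17; μ^(2)=-4; μ^(3)=-7

((0, 0, 0, 0, 3); (1, 1, 1, 1, 0); (0, 2, 3, 0, 0))


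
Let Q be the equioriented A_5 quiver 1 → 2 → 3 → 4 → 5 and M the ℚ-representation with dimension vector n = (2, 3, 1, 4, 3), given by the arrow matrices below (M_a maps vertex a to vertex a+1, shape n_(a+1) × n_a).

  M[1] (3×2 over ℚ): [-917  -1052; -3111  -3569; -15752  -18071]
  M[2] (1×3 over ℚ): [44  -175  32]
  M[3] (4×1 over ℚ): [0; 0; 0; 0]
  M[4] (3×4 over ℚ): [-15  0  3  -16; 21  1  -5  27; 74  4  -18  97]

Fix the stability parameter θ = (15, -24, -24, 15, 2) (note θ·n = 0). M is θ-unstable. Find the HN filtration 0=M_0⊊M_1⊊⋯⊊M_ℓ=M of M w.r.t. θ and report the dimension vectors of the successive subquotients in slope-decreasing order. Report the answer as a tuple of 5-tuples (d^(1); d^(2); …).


Interval decomposition of M: I[1,2], I[1,3], I[2,2], I[4,4], I[4,5]^3.
HN type (ℓ=5): μ^(1)=15; μ^(2)=17/2; μ^(3)=-9/2; μ^(4)=-11; μ^(5)=-24

((0, 0, 0, 1, 0); (0, 0, 0, 3, 3); (1, 1, 0, 0, 0); (1, 1, 1, 0, 0); (0, 1, 0, 0, 0))


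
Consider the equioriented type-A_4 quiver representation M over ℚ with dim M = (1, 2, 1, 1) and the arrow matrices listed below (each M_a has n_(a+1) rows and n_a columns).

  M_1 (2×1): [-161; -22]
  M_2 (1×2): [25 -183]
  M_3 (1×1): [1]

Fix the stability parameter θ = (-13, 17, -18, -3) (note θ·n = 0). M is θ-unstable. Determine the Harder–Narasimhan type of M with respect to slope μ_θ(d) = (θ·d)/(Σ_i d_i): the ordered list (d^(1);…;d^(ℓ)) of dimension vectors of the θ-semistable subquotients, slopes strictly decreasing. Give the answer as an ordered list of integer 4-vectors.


Interval decomposition of M: I[1,4], I[2,2].
HN type (ℓ=3): μ^(1)=17; μ^(2)=-4/3; μ^(3)=-13

((0, 1, 0, 0); (0, 1, 1, 1); (1, 0, 0, 0))


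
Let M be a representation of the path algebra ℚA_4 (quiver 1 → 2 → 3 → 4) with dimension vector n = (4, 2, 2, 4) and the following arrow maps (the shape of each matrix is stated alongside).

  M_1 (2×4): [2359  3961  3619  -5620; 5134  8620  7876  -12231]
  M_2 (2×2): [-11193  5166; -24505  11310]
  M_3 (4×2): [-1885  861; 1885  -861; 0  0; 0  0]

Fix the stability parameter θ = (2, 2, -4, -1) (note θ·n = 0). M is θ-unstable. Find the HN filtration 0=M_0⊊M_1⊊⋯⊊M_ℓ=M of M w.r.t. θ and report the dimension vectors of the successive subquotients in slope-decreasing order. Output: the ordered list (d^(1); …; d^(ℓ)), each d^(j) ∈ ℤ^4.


Interval decomposition of M: I[1,1]^2, I[1,2], I[1,3], I[3,4], I[4,4]^3.
HN type (ℓ=4): μ^(1)=2; μ^(2)=0; μ^(3)=-1; μ^(4)=-4

((3, 1, 0, 0); (1, 1, 1, 0); (0, 0, 0, 4); (0, 0, 1, 0))


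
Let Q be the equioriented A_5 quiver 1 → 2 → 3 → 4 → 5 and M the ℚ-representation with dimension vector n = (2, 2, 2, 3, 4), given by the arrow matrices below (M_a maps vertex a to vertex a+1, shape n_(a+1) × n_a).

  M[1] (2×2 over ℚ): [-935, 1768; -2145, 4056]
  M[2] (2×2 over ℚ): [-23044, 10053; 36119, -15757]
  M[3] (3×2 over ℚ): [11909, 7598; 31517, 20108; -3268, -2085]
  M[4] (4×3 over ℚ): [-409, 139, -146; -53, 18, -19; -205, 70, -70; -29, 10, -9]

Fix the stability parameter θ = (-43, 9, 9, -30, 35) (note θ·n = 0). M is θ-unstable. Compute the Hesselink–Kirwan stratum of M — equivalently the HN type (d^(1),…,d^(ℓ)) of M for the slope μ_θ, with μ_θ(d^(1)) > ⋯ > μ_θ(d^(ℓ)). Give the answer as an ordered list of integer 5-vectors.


Interval decomposition of M: I[1,1], I[1,5], I[2,5], I[4,5], I[5,5].
HN type (ℓ=4): μ^(1)=35; μ^(2)=-4; μ^(3)=-30; μ^(4)=-43

((0, 0, 0, 0, 4); (0, 2, 2, 2, 0); (0, 0, 0, 1, 0); (2, 0, 0, 0, 0))


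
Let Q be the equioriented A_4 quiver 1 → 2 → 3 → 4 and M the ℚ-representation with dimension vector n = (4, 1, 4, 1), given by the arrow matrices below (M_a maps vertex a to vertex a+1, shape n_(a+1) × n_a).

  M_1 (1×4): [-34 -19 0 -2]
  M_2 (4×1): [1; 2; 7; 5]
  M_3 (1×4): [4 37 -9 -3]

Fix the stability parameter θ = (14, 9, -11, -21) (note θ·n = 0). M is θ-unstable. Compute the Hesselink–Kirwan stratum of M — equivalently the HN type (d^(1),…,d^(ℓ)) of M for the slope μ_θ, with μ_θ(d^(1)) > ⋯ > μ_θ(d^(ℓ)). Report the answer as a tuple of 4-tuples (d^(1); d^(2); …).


Via rank(M_{q-1}∘⋯∘M_p): M ≅ I[1,1]^3, I[1,3], I[3,3]^2, I[3,4].
μ_θ-semistable layers: μ^(1)=14; μ^(2)=4; μ^(3)=-11; μ^(4)=-16

((3, 0, 0, 0); (1, 1, 1, 0); (0, 0, 2, 0); (0, 0, 1, 1))


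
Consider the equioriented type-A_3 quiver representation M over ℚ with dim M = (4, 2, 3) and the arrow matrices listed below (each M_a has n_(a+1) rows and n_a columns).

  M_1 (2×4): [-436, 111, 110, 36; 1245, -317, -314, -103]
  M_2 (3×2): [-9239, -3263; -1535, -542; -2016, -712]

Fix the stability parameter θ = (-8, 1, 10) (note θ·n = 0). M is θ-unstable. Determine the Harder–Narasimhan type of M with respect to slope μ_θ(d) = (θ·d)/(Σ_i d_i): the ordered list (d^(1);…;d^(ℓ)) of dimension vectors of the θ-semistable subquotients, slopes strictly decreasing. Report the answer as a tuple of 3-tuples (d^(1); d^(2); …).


Via rank(M_{q-1}∘⋯∘M_p): M ≅ I[1,1]^2, I[1,3]^2, I[3,3].
μ_θ-semistable layers: μ^(1)=10; μ^(2)=1; μ^(3)=-8

((0, 0, 3); (0, 2, 0); (4, 0, 0))


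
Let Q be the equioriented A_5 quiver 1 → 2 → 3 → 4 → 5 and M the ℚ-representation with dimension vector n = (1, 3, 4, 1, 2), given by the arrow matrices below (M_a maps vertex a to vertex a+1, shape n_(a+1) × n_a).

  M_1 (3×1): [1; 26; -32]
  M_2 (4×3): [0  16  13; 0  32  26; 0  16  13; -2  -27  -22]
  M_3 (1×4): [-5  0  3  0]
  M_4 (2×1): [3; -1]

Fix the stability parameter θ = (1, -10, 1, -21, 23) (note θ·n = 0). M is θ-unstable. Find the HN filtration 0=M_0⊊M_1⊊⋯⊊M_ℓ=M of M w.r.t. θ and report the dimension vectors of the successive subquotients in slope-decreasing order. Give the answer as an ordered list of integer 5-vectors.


Interval decomposition of M: I[1,2], I[2,3], I[2,5], I[3,3]^2, I[5,5].
HN type (ℓ=4): μ^(1)=23; μ^(2)=1; μ^(3)=-9/2; μ^(4)=-10

((0, 0, 0, 0, 2); (0, 0, 3, 0, 0); (1, 1, 0, 0, 0); (0, 2, 1, 1, 0))
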